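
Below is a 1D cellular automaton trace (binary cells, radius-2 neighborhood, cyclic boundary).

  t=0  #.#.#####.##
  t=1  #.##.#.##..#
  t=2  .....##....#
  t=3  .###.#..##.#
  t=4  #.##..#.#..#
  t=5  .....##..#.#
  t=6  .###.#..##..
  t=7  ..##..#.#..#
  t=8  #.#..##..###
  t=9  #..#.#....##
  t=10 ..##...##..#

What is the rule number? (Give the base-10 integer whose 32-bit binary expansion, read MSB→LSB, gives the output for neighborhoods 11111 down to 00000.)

  #####|.  b31=0 t=0,i=6
  ####.|#  b30=1 t=0,i=7
  ###.#|#  b29=1 t=0,i=0
  ###..|.  b28=0 t=9,i=0
  ##.##|.  b27=0 t=0,i=9
  ##.#.|.  b26=0 t=0,i=1
  ##..#|.  b25=0 t=1,i=9
  ##...|.  b24=0 t=2,i=7
  #.###|.  b23=0 t=0,i=4
  #.##.|.  b22=0 t=1,i=2
  #.#.#|#  b21=1 t=0,i=2
  #.#..|.  b20=0 t=3,i=5
  #..##|.  b19=0 t=1,i=10
  #..#.|#  b18=1 t=4,i=5
  #...#|#  b17=1 t=6,i=11
  #....|#  b16=1 t=2,i=1
  .####|#  b15=1 t=0,i=5
  .###.|#  b14=1 t=0,i=11
  .##.#|.  b13=0 t=1,i=0
  .##..|.  b12=0 t=1,i=8
  .#.##|#  b11=1 t=0,i=3
  .#.#.|.  b10=0 t=4,i=7
  .#..#|#  b9=1 t=3,i=6
  .#...|.  b8=0 t=2,i=0
  ..###|.  b7=0 t=6,i=1
  ..##.|#  b6=1 t=1,i=11
  ..#.#|#  b5=1 t=4,i=6
  ..#..|#  b4=1 t=2,i=11
  ...##|.  b3=0 t=2,i=4
  ...#.|.  b2=0 t=2,i=10
  ....#|#  b1=1 t=2,i=3
  .....|#  b0=1 t=2,i=2
  bits 01100000001001111100101001110011 = 1613220467

1613220467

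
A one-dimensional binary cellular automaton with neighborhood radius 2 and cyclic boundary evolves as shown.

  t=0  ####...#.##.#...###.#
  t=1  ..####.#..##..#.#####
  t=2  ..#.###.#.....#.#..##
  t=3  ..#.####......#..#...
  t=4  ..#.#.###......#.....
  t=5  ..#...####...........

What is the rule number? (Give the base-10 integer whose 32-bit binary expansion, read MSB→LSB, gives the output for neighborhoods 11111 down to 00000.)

  ##### -> .   bit 31 = 0  t=0,i=1
  ####. -> #   bit 30 = 1  t=0,i=2
  ###.# -> #   bit 29 = 1  t=0,i=18
  ###.. -> #   bit 28 = 1  t=0,i=3
  ##.## -> #   bit 27 = 1  t=0,i=19
  ##.#. -> #   bit 26 = 1  t=0,i=11
  ##..# -> .   bit 25 = 0  t=1,i=0
  ##... -> #   bit 24 = 1  t=0,i=4
  #.### -> #   bit 23 = 1  t=0,i=20
  #.##. -> .   bit 22 = 0  t=0,i=9
  #.#.# -> .   bit 21 = 0  t=4,i=4
  #.#.. -> .   bit 20 = 0  t=0,i=12
  #..## -> .   bit 19 = 0  t=1,i=1
  #..#. -> .   bit 18 = 0  t=1,i=13
  #...# -> #   bit 17 = 1  t=0,i=5
  #.... -> .   bit 16 = 0  t=2,i=10
  .#### -> .   bit 15 = 0  t=0,i=0
  .###. -> #   bit 14 = 1  t=0,i=17
  .##.# -> #   bit 13 = 1  t=0,i=10
  .##.. -> .   bit 12 = 0  t=1,i=11
  .#.## -> .   bit 11 = 0  t=0,i=8
  .#.#. -> .   bit 10 = 0  t=2,i=15
  .#..# -> #   bit 9 = 1  t=1,i=8
  .#... -> .   bit 8 = 0  t=0,i=13
  ..### -> #   bit 7 = 1  t=0,i=16
  ..##. -> .   bit 6 = 0  t=1,i=10
  ..#.# -> #   bit 5 = 1  t=0,i=7
  ..#.. -> .   bit 4 = 0  t=3,i=14
  ...## -> .   bit 3 = 0  t=0,i=15
  ...#. -> .   bit 2 = 0  t=0,i=6
  ....# -> .   bit 1 = 0  t=2,i=12
  ..... -> .   bit 0 = 0  t=2,i=11
  bits 01111101100000100110001010100000 = 2105696928

2105696928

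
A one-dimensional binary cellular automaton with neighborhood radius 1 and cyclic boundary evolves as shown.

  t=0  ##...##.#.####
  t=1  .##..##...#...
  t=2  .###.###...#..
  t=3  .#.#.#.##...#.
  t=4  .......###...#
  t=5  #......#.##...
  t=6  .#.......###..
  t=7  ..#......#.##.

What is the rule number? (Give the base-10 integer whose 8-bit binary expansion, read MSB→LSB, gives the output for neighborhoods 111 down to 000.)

88

  nb ###: next=.  (t=0,i=0, bit7=0)
  nb ##.: next=#  (t=0,i=1, bit6=1)
  nb #.#: next=.  (t=0,i=7, bit5=0)
  nb #..: next=#  (t=0,i=2, bit4=1)
  nb .##: next=#  (t=0,i=5, bit3=1)
  nb .#.: next=.  (t=0,i=8, bit2=0)
  nb ..#: next=.  (t=0,i=4, bit1=0)
  nb ...: next=.  (t=0,i=3, bit0=0)
  bits 01011000 = 88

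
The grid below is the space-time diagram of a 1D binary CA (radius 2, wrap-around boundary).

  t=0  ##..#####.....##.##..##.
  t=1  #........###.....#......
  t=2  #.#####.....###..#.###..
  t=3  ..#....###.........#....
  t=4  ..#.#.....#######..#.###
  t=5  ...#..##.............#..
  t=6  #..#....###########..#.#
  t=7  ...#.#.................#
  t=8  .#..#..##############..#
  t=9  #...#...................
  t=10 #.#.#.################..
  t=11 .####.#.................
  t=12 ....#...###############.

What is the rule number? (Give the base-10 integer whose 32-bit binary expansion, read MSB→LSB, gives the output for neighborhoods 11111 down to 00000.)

  ##### -> .   bit 31 = 0  t=0,i=6
  ####. -> .   bit 30 = 0  t=0,i=7
  ###.# -> #   bit 29 = 1  t=11,i=4
  ###.. -> .   bit 28 = 0  t=0,i=8
  ##.## -> .   bit 27 = 0  t=0,i=16
  ##.#. -> .   bit 26 = 0  t=11,i=5
  ##..# -> .   bit 25 = 0  t=0,i=2
  ##... -> #   bit 24 = 1  t=0,i=9
  #.### -> #   bit 23 = 1  t=2,i=2
  #.##. -> #   bit 22 = 1  t=0,i=0
  #.#.# -> #   bit 21 = 1  t=10,i=2
  #.#.. -> .   bit 20 = 0  t=4,i=4
  #..## -> .   bit 19 = 0  t=0,i=3
  #..#. -> .   bit 18 = 0  t=2,i=16
  #...# -> #   bit 17 = 1  t=7,i=1
  #.... -> #   bit 16 = 1  t=0,i=10
  .#### -> .   bit 15 = 0  t=0,i=5
  .###. -> .   bit 14 = 0  t=1,i=10
  .##.# -> .   bit 13 = 0  t=0,i=15
  .##.. -> .   bit 12 = 0  t=0,i=1
  .#.## -> .   bit 11 = 0  t=2,i=1
  .#.#. -> #   bit 10 = 1  t=4,i=3
  .#..# -> .   bit 9 = 0  t=5,i=4
  .#... -> .   bit 8 = 0  t=1,i=1
  ..### -> .   bit 7 = 0  t=0,i=4
  ..##. -> .   bit 6 = 0  t=0,i=14
  ..#.# -> .   bit 5 = 0  t=2,i=0
  ..#.. -> #   bit 4 = 1  t=1,i=0
  ...## -> .   bit 3 = 0  t=0,i=13
  ...#. -> .   bit 2 = 0  t=1,i=16
  ....# -> .   bit 1 = 0  t=0,i=12
  ..... -> #   bit 0 = 1  t=0,i=11
  bits 00100001111000110000010000010001 = 568525841

568525841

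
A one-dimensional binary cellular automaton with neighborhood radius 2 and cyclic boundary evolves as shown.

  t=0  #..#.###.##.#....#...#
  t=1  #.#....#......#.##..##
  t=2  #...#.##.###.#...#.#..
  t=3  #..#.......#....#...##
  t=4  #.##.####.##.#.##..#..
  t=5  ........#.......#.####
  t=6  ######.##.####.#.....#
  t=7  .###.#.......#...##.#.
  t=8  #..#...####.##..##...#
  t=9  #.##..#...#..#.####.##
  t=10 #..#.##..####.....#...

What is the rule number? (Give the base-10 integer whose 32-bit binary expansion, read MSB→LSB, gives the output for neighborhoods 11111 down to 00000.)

2970423901

  nb #####: next=#  (t=6,i=1, bit31=1)
  nb ####.: next=.  (t=4,i=7, bit30=0)
  nb ###.#: next=#  (t=0,i=7, bit29=1)
  nb ###..: next=#  (t=3,i=0, bit28=1)
  nb ##.##: next=.  (t=0,i=8, bit27=0)
  nb ##.#.: next=.  (t=0,i=11, bit26=0)
  nb ##..#: next=.  (t=0,i=1, bit25=0)
  nb ##...: next=#  (t=5,i=0, bit24=1)
  nb #.###: next=.  (t=0,i=5, bit23=0)
  nb #.##.: next=.  (t=0,i=9, bit22=0)
  nb #.#.#: next=.  (t=4,i=13, bit21=0)
  nb #.#..: next=.  (t=0,i=12, bit20=0)
  nb #..##: next=#  (t=1,i=19, bit19=1)
  nb #..#.: next=#  (t=0,i=2, bit18=1)
  nb #...#: next=.  (t=0,i=19, bit17=0)
  nb #....: next=#  (t=0,i=14, bit16=1)
  nb .####: next=.  (t=4,i=6, bit15=0)
  nb .###.: next=.  (t=0,i=6, bit14=0)
  nb .##.#: next=.  (t=0,i=10, bit13=0)
  nb .##..: next=#  (t=0,i=0, bit12=1)
  nb .#.##: next=.  (t=0,i=4, bit11=0)
  nb .#.#.: next=.  (t=2,i=18, bit10=0)
  nb .#..#: next=#  (t=2,i=20, bit9=1)
  nb .#...: next=.  (t=0,i=13, bit8=0)
  nb ..###: next=.  (t=1,i=20, bit7=0)
  nb ..##.: next=#  (t=0,i=21, bit6=1)
  nb ..#.#: next=.  (t=0,i=3, bit5=0)
  nb ..#..: next=#  (t=0,i=17, bit4=1)
  nb ...##: next=#  (t=0,i=20, bit3=1)
  nb ...#.: next=#  (t=0,i=16, bit2=1)
  nb ....#: next=.  (t=0,i=15, bit1=0)
  nb .....: next=#  (t=1,i=10, bit0=1)
  bits 10110001000011010001001001011101 = 2970423901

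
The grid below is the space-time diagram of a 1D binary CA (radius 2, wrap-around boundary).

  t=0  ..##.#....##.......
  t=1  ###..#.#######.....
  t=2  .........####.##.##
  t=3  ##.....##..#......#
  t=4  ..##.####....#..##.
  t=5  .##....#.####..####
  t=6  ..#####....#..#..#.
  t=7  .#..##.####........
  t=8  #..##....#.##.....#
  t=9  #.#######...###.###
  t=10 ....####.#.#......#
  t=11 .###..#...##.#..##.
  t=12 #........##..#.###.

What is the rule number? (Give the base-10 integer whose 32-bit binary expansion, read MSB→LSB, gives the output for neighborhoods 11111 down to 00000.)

3239646286

  nb #####: next=#  (t=1,i=9, bit31=1)
  nb ####.: next=#  (t=1,i=12, bit30=1)
  nb ###.#: next=.  (t=2,i=12, bit29=0)
  nb ###..: next=.  (t=1,i=2, bit28=0)
  nb ##.##: next=.  (t=2,i=13, bit27=0)
  nb ##.#.: next=.  (t=0,i=4, bit26=0)
  nb ##..#: next=.  (t=1,i=3, bit25=0)
  nb ##...: next=#  (t=0,i=12, bit24=1)
  nb #.###: next=.  (t=1,i=7, bit23=0)
  nb #.##.: next=.  (t=2,i=14, bit22=0)
  nb #.#.#: next=.  (t=10,i=9, bit21=0)
  nb #.#..: next=#  (t=0,i=5, bit20=1)
  nb #..##: next=#  (t=4,i=15, bit19=1)
  nb #..#.: next=.  (t=1,i=4, bit18=0)
  nb #...#: next=.  (t=4,i=0, bit17=0)
  nb #....: next=#  (t=0,i=7, bit16=1)
  nb .####: next=.  (t=1,i=8, bit15=0)
  nb .###.: next=.  (t=1,i=1, bit14=0)
  nb .##.#: next=.  (t=0,i=3, bit13=0)
  nb .##..: next=#  (t=0,i=11, bit12=1)
  nb .#.##: next=.  (t=1,i=6, bit11=0)
  nb .#.#.: next=#  (t=10,i=10, bit10=1)
  nb .#..#: next=.  (t=4,i=14, bit9=0)
  nb .#...: next=.  (t=0,i=6, bit8=0)
  nb ..###: next=.  (t=1,i=0, bit7=0)
  nb ..##.: next=#  (t=0,i=2, bit6=1)
  nb ..#.#: next=.  (t=1,i=5, bit5=0)
  nb ..#..: next=.  (t=3,i=11, bit4=0)
  nb ...##: next=#  (t=0,i=1, bit3=1)
  nb ...#.: next=#  (t=4,i=12, bit2=1)
  nb ....#: next=#  (t=0,i=0, bit1=1)
  nb .....: next=.  (t=0,i=14, bit0=0)
  bits 11000001000110010001010001001110 = 3239646286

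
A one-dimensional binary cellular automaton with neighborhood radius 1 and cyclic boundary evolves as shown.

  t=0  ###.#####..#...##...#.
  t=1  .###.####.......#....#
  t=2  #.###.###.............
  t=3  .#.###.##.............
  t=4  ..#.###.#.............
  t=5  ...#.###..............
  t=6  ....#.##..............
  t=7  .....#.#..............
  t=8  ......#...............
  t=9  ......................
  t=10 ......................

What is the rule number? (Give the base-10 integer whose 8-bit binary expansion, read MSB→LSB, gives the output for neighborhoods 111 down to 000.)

  nb ###: next=#  (t=0,i=1, bit7=1)
  nb ##.: next=#  (t=0,i=2, bit6=1)
  nb #.#: next=#  (t=0,i=3, bit5=1)
  nb #..: next=.  (t=0,i=9, bit4=0)
  nb .##: next=.  (t=0,i=0, bit3=0)
  nb .#.: next=.  (t=0,i=11, bit2=0)
  nb ..#: next=.  (t=0,i=10, bit1=0)
  nb ...: next=.  (t=0,i=13, bit0=0)
  bits 11100000 = 224

224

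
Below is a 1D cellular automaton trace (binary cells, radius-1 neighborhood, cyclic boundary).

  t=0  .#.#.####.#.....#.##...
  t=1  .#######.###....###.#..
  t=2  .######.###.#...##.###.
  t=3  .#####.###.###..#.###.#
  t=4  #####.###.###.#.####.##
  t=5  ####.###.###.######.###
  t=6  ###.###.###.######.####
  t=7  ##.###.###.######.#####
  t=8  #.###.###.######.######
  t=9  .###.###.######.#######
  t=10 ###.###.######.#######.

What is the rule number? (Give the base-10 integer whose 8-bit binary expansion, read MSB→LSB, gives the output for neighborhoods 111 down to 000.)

188

  ###|#  b7=1 t=0,i=6
  ##.|.  b6=0 t=0,i=8
  #.#|#  b5=1 t=0,i=2
  #..|#  b4=1 t=0,i=11
  .##|#  b3=1 t=0,i=5
  .#.|#  b2=1 t=0,i=1
  ..#|.  b1=0 t=0,i=0
  ...|.  b0=0 t=0,i=12
  bits 10111100 = 188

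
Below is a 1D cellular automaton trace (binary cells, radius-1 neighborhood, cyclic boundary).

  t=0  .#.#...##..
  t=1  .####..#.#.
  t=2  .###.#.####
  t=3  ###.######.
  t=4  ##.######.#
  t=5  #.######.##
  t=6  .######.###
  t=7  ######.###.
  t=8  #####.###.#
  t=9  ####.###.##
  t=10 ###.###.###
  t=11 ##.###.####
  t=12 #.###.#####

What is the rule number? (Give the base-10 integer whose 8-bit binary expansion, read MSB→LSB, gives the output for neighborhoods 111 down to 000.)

  ###|#  b7=1 t=1,i=2
  ##.|.  b6=0 t=0,i=8
  #.#|#  b5=1 t=0,i=2
  #..|#  b4=1 t=0,i=4
  .##|#  b3=1 t=0,i=7
  .#.|#  b2=1 t=0,i=1
  ..#|.  b1=0 t=0,i=0
  ...|.  b0=0 t=0,i=5
  bits 10111100 = 188

188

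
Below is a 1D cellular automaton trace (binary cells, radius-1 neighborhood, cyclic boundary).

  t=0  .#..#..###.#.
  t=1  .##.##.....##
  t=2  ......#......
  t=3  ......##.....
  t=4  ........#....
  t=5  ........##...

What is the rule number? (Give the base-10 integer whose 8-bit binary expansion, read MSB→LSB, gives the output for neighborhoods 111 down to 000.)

  ###|.  b7=0 t=0,i=8
  ##.|.  b6=0 t=0,i=9
  #.#|.  b5=0 t=0,i=10
  #..|#  b4=1 t=0,i=2
  .##|.  b3=0 t=0,i=7
  .#.|#  b2=1 t=0,i=1
  ..#|.  b1=0 t=0,i=0
  ...|.  b0=0 t=1,i=7
  bits 00010100 = 20

20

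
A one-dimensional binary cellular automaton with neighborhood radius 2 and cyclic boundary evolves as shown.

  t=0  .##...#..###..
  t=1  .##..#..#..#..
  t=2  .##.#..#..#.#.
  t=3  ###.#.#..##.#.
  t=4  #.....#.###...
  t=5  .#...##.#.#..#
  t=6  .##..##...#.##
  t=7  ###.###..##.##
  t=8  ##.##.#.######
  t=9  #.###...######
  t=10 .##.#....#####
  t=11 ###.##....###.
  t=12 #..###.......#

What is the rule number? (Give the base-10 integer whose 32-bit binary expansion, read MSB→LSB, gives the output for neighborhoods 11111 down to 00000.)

3638341988

  nb #####: next=#  (t=7,i=0, bit31=1)
  nb ####.: next=#  (t=7,i=1, bit30=1)
  nb ###.#: next=.  (t=3,i=2, bit29=0)
  nb ###..: next=#  (t=0,i=11, bit28=1)
  nb ##.##: next=#  (t=6,i=0, bit27=1)
  nb ##.#.: next=.  (t=2,i=3, bit26=0)
  nb ##..#: next=.  (t=1,i=3, bit25=0)
  nb ##...: next=.  (t=0,i=3, bit24=0)
  nb #.###: next=#  (t=3,i=0, bit23=1)
  nb #.##.: next=#  (t=6,i=1, bit22=1)
  nb #.#.#: next=.  (t=3,i=4, bit21=0)
  nb #.#..: next=#  (t=2,i=4, bit20=1)
  nb #..##: next=#  (t=0,i=8, bit19=1)
  nb #..#.: next=#  (t=1,i=4, bit18=1)
  nb #...#: next=.  (t=0,i=4, bit17=0)
  nb #....: next=.  (t=4,i=2, bit16=0)
  nb .####: next=#  (t=7,i=13, bit15=1)
  nb .###.: next=.  (t=0,i=10, bit14=0)
  nb .##.#: next=#  (t=2,i=2, bit13=1)
  nb .##..: next=#  (t=0,i=2, bit12=1)
  nb .#.##: next=.  (t=3,i=13, bit11=0)
  nb .#.#.: next=.  (t=2,i=11, bit10=0)
  nb .#..#: next=.  (t=0,i=7, bit9=0)
  nb .#...: next=#  (t=1,i=12, bit8=1)
  nb ..###: next=.  (t=0,i=9, bit7=0)
  nb ..##.: next=#  (t=0,i=1, bit6=1)
  nb ..#.#: next=#  (t=2,i=10, bit5=1)
  nb ..#..: next=.  (t=0,i=6, bit4=0)
  nb ...##: next=.  (t=0,i=0, bit3=0)
  nb ...#.: next=#  (t=0,i=5, bit2=1)
  nb ....#: next=.  (t=4,i=4, bit1=0)
  nb .....: next=.  (t=4,i=3, bit0=0)
  bits 11011000110111001011000101100100 = 3638341988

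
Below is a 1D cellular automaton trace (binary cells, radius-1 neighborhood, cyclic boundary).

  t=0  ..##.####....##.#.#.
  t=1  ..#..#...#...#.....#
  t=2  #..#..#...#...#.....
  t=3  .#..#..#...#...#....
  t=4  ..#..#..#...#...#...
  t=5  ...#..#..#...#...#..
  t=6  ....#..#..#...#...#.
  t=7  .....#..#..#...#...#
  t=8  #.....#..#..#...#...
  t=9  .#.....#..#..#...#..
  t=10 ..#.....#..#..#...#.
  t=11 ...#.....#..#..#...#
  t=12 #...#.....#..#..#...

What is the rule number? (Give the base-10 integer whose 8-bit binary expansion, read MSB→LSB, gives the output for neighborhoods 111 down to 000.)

  [7] ### => .  t=0,i=6
  [6] ##. => .  t=0,i=3
  [5] #.# => .  t=0,i=4
  [4] #.. => #  t=0,i=9
  [3] .## => #  t=0,i=2
  [2] .#. => .  t=0,i=16
  [1] ..# => .  t=0,i=1
  [0] ... => .  t=0,i=0
  bits 00011000 = 24

24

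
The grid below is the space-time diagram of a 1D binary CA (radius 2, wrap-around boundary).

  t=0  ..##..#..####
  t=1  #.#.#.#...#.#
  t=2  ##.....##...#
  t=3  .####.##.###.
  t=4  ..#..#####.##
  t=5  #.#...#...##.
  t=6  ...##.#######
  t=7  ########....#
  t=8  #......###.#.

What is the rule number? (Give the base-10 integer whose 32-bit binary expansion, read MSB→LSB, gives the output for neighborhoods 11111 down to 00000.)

  [31] ##### => .  t=4,i=7
  [30] ####. => .  t=0,i=11
  [29] ###.# => .  t=3,i=4
  [28] ###.. => #  t=0,i=12
  [27] ##.## => #  t=3,i=5
  [26] ##.#. => #  t=1,i=1
  [25] ##..# => #  t=0,i=0
  [24] ##... => #  t=2,i=2
  [23] #.### => #  t=3,i=9
  [22] #.##. => #  t=1,i=12
  [21] #.#.# => .  t=1,i=2
  [20] #.#.. => .  t=1,i=6
  [19] #..## => .  t=0,i=1
  [18] #..#. => .  t=0,i=5
  [17] #...# => #  t=1,i=8
  [16] #.... => #  t=2,i=3
  [15] .#### => #  t=0,i=10
  [14] .###. => .  t=2,i=0
  [13] .##.# => #  t=1,i=0
  [12] .##.. => .  t=0,i=3
  [11] .#.## => .  t=1,i=11
  [10] .#.#. => .  t=1,i=3
  [9] .#..# => .  t=0,i=7
  [8] .#... => #  t=1,i=7
  [7] ..### => .  t=0,i=9
  [6] ..##. => #  t=0,i=2
  [5] ..#.# => .  t=1,i=10
  [4] ..#.. => #  t=0,i=6
  [3] ...## => #  t=2,i=6
  [2] ...#. => .  t=1,i=9
  [1] ....# => .  t=2,i=5
  [0] ..... => #  t=2,i=4
  bits 00011111110000111010000101011001 = 532914521

532914521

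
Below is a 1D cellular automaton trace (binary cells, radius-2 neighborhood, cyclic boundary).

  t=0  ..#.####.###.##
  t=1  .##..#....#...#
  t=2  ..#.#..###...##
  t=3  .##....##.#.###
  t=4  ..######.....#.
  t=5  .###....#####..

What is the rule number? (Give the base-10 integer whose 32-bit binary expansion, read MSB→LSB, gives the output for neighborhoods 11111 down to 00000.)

17158383

  ##### -> .   bit 31 = 0  t=4,i=4
  ####. -> .   bit 30 = 0  t=0,i=6
  ###.# -> .   bit 29 = 0  t=0,i=7
  ###.. -> .   bit 28 = 0  t=2,i=9
  ##.## -> .   bit 27 = 0  t=0,i=8
  ##.#. -> .   bit 26 = 0  t=3,i=9
  ##..# -> .   bit 25 = 0  t=0,i=0
  ##... -> #   bit 24 = 1  t=2,i=10
  #.### -> .   bit 23 = 0  t=0,i=4
  #.##. -> .   bit 22 = 0  t=0,i=13
  #.#.# -> .   bit 21 = 0  t=3,i=10
  #.#.. -> .   bit 20 = 0  t=2,i=4
  #..## -> .   bit 19 = 0  t=2,i=6
  #..#. -> #   bit 18 = 1  t=0,i=1
  #...# -> .   bit 17 = 0  t=1,i=12
  #.... -> #   bit 16 = 1  t=1,i=7
  .#### -> #   bit 15 = 1  t=0,i=5
  .###. -> #   bit 14 = 1  t=0,i=10
  .##.# -> .   bit 13 = 0  t=3,i=8
  .##.. -> #   bit 12 = 1  t=0,i=14
  .#.## -> .   bit 11 = 0  t=0,i=3
  .#.#. -> .   bit 10 = 0  t=2,i=3
  .#..# -> .   bit 9 = 0  t=2,i=5
  .#... -> .   bit 8 = 0  t=1,i=6
  ..### -> #   bit 7 = 1  t=2,i=7
  ..##. -> #   bit 6 = 1  t=2,i=13
  ..#.# -> #   bit 5 = 1  t=0,i=2
  ..#.. -> .   bit 4 = 0  t=1,i=5
  ...## -> #   bit 3 = 1  t=2,i=12
  ...#. -> #   bit 2 = 1  t=1,i=9
  ....# -> #   bit 1 = 1  t=1,i=8
  ..... -> #   bit 0 = 1  t=4,i=10
  bits 00000001000001011101000011101111 = 17158383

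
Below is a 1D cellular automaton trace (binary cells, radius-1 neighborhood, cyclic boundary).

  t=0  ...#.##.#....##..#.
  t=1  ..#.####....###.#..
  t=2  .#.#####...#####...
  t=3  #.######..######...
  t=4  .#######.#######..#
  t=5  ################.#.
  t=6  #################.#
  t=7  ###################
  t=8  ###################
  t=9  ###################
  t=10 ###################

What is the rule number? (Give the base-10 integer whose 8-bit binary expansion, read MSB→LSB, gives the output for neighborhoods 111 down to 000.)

  nb ###: next=#  (t=1,i=5, bit7=1)
  nb ##.: next=#  (t=0,i=6, bit6=1)
  nb #.#: next=#  (t=0,i=4, bit5=1)
  nb #..: next=.  (t=0,i=9, bit4=0)
  nb .##: next=#  (t=0,i=5, bit3=1)
  nb .#.: next=.  (t=0,i=3, bit2=0)
  nb ..#: next=#  (t=0,i=2, bit1=1)
  nb ...: next=.  (t=0,i=0, bit0=0)
  bits 11101010 = 234

234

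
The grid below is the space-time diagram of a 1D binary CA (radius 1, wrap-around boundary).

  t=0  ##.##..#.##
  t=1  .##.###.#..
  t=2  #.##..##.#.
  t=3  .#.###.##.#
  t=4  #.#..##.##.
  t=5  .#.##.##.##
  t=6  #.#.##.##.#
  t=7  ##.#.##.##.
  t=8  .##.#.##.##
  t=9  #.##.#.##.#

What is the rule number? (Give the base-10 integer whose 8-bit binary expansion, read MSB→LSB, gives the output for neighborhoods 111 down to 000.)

114

  ### -> .   bit 7 = 0  t=0,i=0
  ##. -> #   bit 6 = 1  t=0,i=1
  #.# -> #   bit 5 = 1  t=0,i=2
  #.. -> #   bit 4 = 1  t=0,i=5
  .## -> .   bit 3 = 0  t=0,i=3
  .#. -> .   bit 2 = 0  t=0,i=7
  ..# -> #   bit 1 = 1  t=0,i=6
  ... -> .   bit 0 = 0  t=1,i=10
  bits 01110010 = 114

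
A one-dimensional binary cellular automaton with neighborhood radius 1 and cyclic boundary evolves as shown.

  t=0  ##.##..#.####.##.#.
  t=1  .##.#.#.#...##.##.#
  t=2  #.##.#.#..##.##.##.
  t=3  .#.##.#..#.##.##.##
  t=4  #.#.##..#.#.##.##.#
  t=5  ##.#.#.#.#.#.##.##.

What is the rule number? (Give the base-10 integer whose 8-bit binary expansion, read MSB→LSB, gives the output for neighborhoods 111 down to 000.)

99

  ### -> .   bit 7 = 0  t=0,i=10
  ##. -> #   bit 6 = 1  t=0,i=1
  #.# -> #   bit 5 = 1  t=0,i=2
  #.. -> .   bit 4 = 0  t=0,i=5
  .## -> .   bit 3 = 0  t=0,i=0
  .#. -> .   bit 2 = 0  t=0,i=7
  ..# -> #   bit 1 = 1  t=0,i=6
  ... -> #   bit 0 = 1  t=1,i=10
  bits 01100011 = 99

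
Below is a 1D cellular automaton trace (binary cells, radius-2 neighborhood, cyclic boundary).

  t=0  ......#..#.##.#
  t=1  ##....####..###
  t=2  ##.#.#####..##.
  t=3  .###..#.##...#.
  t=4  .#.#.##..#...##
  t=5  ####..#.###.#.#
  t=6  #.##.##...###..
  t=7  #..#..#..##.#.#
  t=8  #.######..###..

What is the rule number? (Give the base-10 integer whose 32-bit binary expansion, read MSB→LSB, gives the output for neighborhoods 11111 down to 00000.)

1949677496

  nb #####: next=.  (t=1,i=14, bit31=0)
  nb ####.: next=#  (t=1,i=0, bit30=1)
  nb ###.#: next=#  (t=5,i=10, bit29=1)
  nb ###..: next=#  (t=1,i=1, bit28=1)
  nb ##.##: next=.  (t=2,i=14, bit27=0)
  nb ##.#.: next=#  (t=0,i=13, bit26=1)
  nb ##..#: next=.  (t=1,i=10, bit25=0)
  nb ##...: next=.  (t=1,i=2, bit24=0)
  nb #.###: next=.  (t=2,i=5, bit23=0)
  nb #.##.: next=.  (t=0,i=11, bit22=0)
  nb #.#.#: next=#  (t=2,i=3, bit21=1)
  nb #.#..: next=#  (t=0,i=14, bit20=1)
  nb #..##: next=.  (t=1,i=11, bit19=0)
  nb #..#.: next=#  (t=0,i=8, bit18=1)
  nb #...#: next=.  (t=3,i=11, bit17=0)
  nb #....: next=#  (t=0,i=1, bit16=1)
  nb .####: next=#  (t=1,i=7, bit15=1)
  nb .###.: next=.  (t=3,i=2, bit14=0)
  nb .##.#: next=#  (t=0,i=12, bit13=1)
  nb .##..: next=#  (t=3,i=9, bit12=1)
  nb .#.##: next=.  (t=0,i=10, bit11=0)
  nb .#.#.: next=#  (t=4,i=2, bit10=1)
  nb .#..#: next=#  (t=0,i=7, bit9=1)
  nb .#...: next=#  (t=0,i=0, bit8=1)
  nb ..###: next=#  (t=1,i=6, bit7=1)
  nb ..##.: next=.  (t=2,i=12, bit6=0)
  nb ..#.#: next=#  (t=0,i=9, bit5=1)
  nb ..#..: next=#  (t=0,i=6, bit4=1)
  nb ...##: next=#  (t=1,i=5, bit3=1)
  nb ...#.: next=.  (t=0,i=5, bit2=0)
  nb ....#: next=.  (t=0,i=4, bit1=0)
  nb .....: next=.  (t=0,i=2, bit0=0)
  bits 01110100001101011011011110111000 = 1949677496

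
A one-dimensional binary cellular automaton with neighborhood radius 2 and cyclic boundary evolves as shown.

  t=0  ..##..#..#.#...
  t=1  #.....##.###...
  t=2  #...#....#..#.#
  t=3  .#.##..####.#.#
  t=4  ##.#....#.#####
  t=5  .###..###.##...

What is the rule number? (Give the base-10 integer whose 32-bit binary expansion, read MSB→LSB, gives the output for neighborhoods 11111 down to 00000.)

  ##### -> .   bit 31 = 0  t=4,i=12
  ####. -> .   bit 30 = 0  t=3,i=9
  ###.# -> #   bit 29 = 1  t=3,i=10
  ###.. -> .   bit 28 = 0  t=1,i=11
  ##.## -> .   bit 27 = 0  t=1,i=8
  ##.#. -> #   bit 26 = 1  t=3,i=11
  ##..# -> .   bit 25 = 0  t=0,i=4
  ##... -> #   bit 24 = 1  t=1,i=12
  #.### -> #   bit 23 = 1  t=1,i=9
  #.##. -> #   bit 22 = 1  t=2,i=14
  #.#.# -> #   bit 21 = 1  t=3,i=1
  #.#.. -> #   bit 20 = 1  t=0,i=11
  #..## -> .   bit 19 = 0  t=3,i=6
  #..#. -> .   bit 18 = 0  t=0,i=5
  #...# -> .   bit 17 = 0  t=1,i=13
  #.... -> .   bit 16 = 0  t=0,i=13
  .#### -> #   bit 15 = 1  t=3,i=8
  .###. -> .   bit 14 = 0  t=1,i=10
  .##.# -> .   bit 13 = 0  t=1,i=7
  .##.. -> .   bit 12 = 0  t=0,i=3
  .#.## -> .   bit 11 = 0  t=2,i=13
  .#.#. -> #   bit 10 = 1  t=0,i=10
  .#..# -> #   bit 9 = 1  t=0,i=7
  .#... -> .   bit 8 = 0  t=0,i=12
  ..### -> .   bit 7 = 0  t=3,i=7
  ..##. -> .   bit 6 = 0  t=0,i=2
  ..#.# -> #   bit 5 = 1  t=0,i=9
  ..#.. -> #   bit 4 = 1  t=0,i=6
  ...## -> .   bit 3 = 0  t=0,i=1
  ...#. -> #   bit 2 = 1  t=1,i=14
  ....# -> #   bit 1 = 1  t=0,i=0
  ..... -> .   bit 0 = 0  t=0,i=14
  bits 00100101111100001000011000110110 = 636519990

636519990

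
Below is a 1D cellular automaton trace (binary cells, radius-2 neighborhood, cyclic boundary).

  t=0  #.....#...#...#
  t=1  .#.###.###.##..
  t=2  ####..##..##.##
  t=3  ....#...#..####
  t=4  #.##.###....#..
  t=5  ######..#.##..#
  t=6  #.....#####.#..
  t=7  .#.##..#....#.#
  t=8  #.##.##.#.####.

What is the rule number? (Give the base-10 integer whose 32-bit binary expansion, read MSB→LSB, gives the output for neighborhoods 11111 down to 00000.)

  [31] ##### => .  t=2,i=0
  [30] ####. => .  t=2,i=2
  [29] ###.# => .  t=1,i=5
  [28] ###.. => .  t=2,i=3
  [27] ##.## => #  t=1,i=6
  [26] ##.#. => .  t=6,i=11
  [25] ##..# => #  t=2,i=4
  [24] ##... => #  t=0,i=1
  [23] #.### => #  t=1,i=3
  [22] #.##. => #  t=1,i=11
  [21] #.#.# => .  t=7,i=1
  [20] #.#.. => #  t=6,i=12
  [19] #..## => .  t=2,i=5
  [18] #..#. => #  t=4,i=14
  [17] #...# => #  t=0,i=8
  [16] #.... => .  t=0,i=2
  [15] .#### => #  t=2,i=14
  [14] .###. => .  t=1,i=4
  [13] .##.# => #  t=2,i=11
  [12] .##.. => .  t=0,i=0
  [11] .#.## => #  t=1,i=2
  [10] .#.#. => #  t=7,i=0
  [9] .#..# => .  t=3,i=9
  [8] .#... => #  t=0,i=7
  [7] ..### => .  t=3,i=11
  [6] ..##. => .  t=0,i=14
  [5] ..#.# => #  t=1,i=1
  [4] ..#.. => .  t=0,i=6
  [3] ...## => .  t=0,i=13
  [2] ...#. => #  t=0,i=5
  [1] ....# => #  t=0,i=4
  [0] ..... => #  t=0,i=3
  bits 00001011110101101010110100100111 = 198618407

198618407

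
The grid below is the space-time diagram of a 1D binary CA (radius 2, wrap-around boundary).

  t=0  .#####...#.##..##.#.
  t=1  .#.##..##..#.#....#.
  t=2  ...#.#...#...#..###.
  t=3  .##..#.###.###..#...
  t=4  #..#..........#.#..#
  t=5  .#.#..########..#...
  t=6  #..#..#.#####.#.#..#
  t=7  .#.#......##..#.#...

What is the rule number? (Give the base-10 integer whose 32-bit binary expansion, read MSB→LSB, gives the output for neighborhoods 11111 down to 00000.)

3262251167

  nb #####: next=#  (t=0,i=3, bit31=1)
  nb ####.: next=#  (t=0,i=4, bit30=1)
  nb ###.#: next=.  (t=3,i=9, bit29=0)
  nb ###..: next=.  (t=0,i=5, bit28=0)
  nb ##.##: next=.  (t=3,i=10, bit27=0)
  nb ##.#.: next=.  (t=0,i=17, bit26=0)
  nb ##..#: next=#  (t=0,i=13, bit25=1)
  nb ##...: next=.  (t=0,i=6, bit24=0)
  nb #.###: next=.  (t=3,i=7, bit23=0)
  nb #.##.: next=#  (t=0,i=11, bit22=1)
  nb #.#.#: next=#  (t=6,i=14, bit21=1)
  nb #.#..: next=#  (t=0,i=18, bit20=1)
  nb #..##: next=.  (t=0,i=0, bit19=0)
  nb #..#.: next=.  (t=1,i=0, bit18=0)
  nb #...#: next=#  (t=0,i=7, bit17=1)
  nb #....: next=.  (t=1,i=15, bit16=0)
  nb .####: next=.  (t=0,i=2, bit15=0)
  nb .###.: next=.  (t=2,i=17, bit14=0)
  nb .##.#: next=.  (t=0,i=16, bit13=0)
  nb .##..: next=.  (t=0,i=12, bit12=0)
  nb .#.##: next=.  (t=0,i=10, bit11=0)
  nb .#.#.: next=.  (t=1,i=12, bit10=0)
  nb .#..#: next=.  (t=0,i=19, bit9=0)
  nb .#...: next=.  (t=1,i=14, bit8=0)
  nb ..###: next=#  (t=0,i=1, bit7=1)
  nb ..##.: next=.  (t=0,i=15, bit6=0)
  nb ..#.#: next=.  (t=0,i=9, bit5=0)
  nb ..#..: next=#  (t=1,i=18, bit4=1)
  nb ...##: next=#  (t=3,i=0, bit3=1)
  nb ...#.: next=#  (t=0,i=8, bit2=1)
  nb ....#: next=#  (t=1,i=16, bit1=1)
  nb .....: next=#  (t=4,i=6, bit0=1)
  bits 11000010011100100000000010011111 = 3262251167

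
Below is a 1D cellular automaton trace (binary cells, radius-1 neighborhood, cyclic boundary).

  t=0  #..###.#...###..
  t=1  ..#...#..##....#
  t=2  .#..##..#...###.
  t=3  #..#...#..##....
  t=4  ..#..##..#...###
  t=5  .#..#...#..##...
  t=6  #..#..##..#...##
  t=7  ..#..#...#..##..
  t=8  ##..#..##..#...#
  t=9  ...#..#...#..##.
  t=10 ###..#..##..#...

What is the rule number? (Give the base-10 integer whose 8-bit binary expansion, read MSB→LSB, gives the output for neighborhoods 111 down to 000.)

35

  ### -> .   bit 7 = 0  t=0,i=4
  ##. -> .   bit 6 = 0  t=0,i=5
  #.# -> #   bit 5 = 1  t=0,i=6
  #.. -> .   bit 4 = 0  t=0,i=1
  .## -> .   bit 3 = 0  t=0,i=3
  .#. -> .   bit 2 = 0  t=0,i=0
  ..# -> #   bit 1 = 1  t=0,i=2
  ... -> #   bit 0 = 1  t=0,i=9
  bits 00100011 = 35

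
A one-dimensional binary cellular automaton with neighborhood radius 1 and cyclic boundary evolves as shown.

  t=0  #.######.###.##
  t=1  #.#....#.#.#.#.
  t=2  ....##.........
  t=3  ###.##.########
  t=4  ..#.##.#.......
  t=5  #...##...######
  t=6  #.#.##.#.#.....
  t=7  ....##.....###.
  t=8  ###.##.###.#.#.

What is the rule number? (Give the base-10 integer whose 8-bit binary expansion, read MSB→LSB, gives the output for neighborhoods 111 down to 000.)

73

  nb ###: next=.  (t=0,i=3, bit7=0)
  nb ##.: next=#  (t=0,i=0, bit6=1)
  nb #.#: next=.  (t=0,i=1, bit5=0)
  nb #..: next=.  (t=1,i=3, bit4=0)
  nb .##: next=#  (t=0,i=2, bit3=1)
  nb .#.: next=.  (t=1,i=0, bit2=0)
  nb ..#: next=.  (t=1,i=6, bit1=0)
  nb ...: next=#  (t=1,i=4, bit0=1)
  bits 01001001 = 73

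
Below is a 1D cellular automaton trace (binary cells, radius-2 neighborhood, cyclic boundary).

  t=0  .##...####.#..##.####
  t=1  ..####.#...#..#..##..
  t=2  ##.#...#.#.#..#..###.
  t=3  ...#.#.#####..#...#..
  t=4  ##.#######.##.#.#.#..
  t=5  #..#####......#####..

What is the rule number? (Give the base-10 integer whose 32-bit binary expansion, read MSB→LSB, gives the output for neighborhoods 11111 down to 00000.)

2477972603

  #####|#  b31=1 t=3,i=9
  ####.|.  b30=0 t=0,i=8
  ###.#|.  b29=0 t=0,i=9
  ###..|#  b28=1 t=3,i=11
  ##.##|.  b27=0 t=0,i=0
  ##.#.|.  b26=0 t=0,i=10
  ##..#|#  b25=1 t=3,i=12
  ##...|#  b24=1 t=0,i=3
  #.###|#  b23=1 t=0,i=17
  #.##.|.  b22=0 t=0,i=1
  #.#.#|#  b21=1 t=2,i=9
  #.#..|#  b20=1 t=0,i=11
  #..##|.  b19=0 t=0,i=13
  #..#.|.  b18=0 t=1,i=13
  #...#|#  b17=1 t=0,i=4
  #....|.  b16=0 t=1,i=20
  .####|#  b15=1 t=0,i=7
  .###.|#  b14=1 t=2,i=18
  .##.#|.  b13=0 t=0,i=15
  .##..|#  b12=1 t=0,i=2
  .#.##|#  b11=1 t=3,i=6
  .#.#.|#  b10=1 t=2,i=8
  .#..#|.  b9=0 t=0,i=12
  .#...|.  b8=0 t=1,i=8
  ..###|.  b7=0 t=0,i=6
  ..##.|#  b6=1 t=0,i=14
  ..#.#|#  b5=1 t=2,i=7
  ..#..|#  b4=1 t=1,i=11
  ...##|#  b3=1 t=0,i=5
  ...#.|.  b2=0 t=1,i=10
  ....#|#  b1=1 t=1,i=0
  .....|#  b0=1 t=3,i=0
  bits 10010011101100101101110001111011 = 2477972603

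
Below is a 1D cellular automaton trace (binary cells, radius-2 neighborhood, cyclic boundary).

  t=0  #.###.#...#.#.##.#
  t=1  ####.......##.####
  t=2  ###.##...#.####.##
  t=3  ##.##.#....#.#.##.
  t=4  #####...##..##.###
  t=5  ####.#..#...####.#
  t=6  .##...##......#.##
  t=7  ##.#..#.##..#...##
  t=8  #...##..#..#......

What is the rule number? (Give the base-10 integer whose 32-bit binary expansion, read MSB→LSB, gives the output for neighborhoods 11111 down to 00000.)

3387254338

  #####|#  b31=1 t=1,i=0
  ####.|#  b30=1 t=1,i=2
  ###.#|.  b29=0 t=0,i=4
  ###..|.  b28=0 t=1,i=3
  ##.##|#  b27=1 t=0,i=1
  ##.#.|.  b26=0 t=0,i=5
  ##..#|.  b25=0 t=4,i=10
  ##...|#  b24=1 t=1,i=4
  #.###|#  b23=1 t=0,i=2
  #.##.|#  b22=1 t=0,i=14
  #.#.#|#  b21=1 t=0,i=12
  #.#..|.  b20=0 t=0,i=6
  #..##|.  b19=0 t=4,i=11
  #..#.|#  b18=1 t=5,i=7
  #...#|.  b17=0 t=0,i=8
  #....|#  b16=1 t=1,i=5
  .####|.  b15=0 t=1,i=15
  .###.|#  b14=1 t=0,i=3
  .##.#|#  b13=1 t=0,i=0
  .##..|.  b12=0 t=2,i=5
  .#.##|.  b11=0 t=0,i=13
  .#.#.|#  b10=1 t=0,i=11
  .#..#|#  b9=1 t=5,i=6
  .#...|.  b8=0 t=0,i=7
  ..###|.  b7=0 t=5,i=12
  ..##.|#  b6=1 t=1,i=11
  ..#.#|.  b5=0 t=0,i=10
  ..#..|.  b4=0 t=5,i=8
  ...##|.  b3=0 t=1,i=10
  ...#.|.  b2=0 t=0,i=9
  ....#|#  b1=1 t=1,i=9
  .....|.  b0=0 t=1,i=6
  bits 11001001111001010110011001000010 = 3387254338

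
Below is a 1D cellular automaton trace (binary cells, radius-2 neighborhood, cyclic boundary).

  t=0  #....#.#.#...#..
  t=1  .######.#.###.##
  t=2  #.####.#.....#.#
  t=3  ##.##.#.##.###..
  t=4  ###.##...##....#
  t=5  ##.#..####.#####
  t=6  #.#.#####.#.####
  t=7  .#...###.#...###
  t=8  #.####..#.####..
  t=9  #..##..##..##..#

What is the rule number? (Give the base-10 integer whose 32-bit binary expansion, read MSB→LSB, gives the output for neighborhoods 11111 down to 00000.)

  #####|#  b31=1 t=1,i=3
  ####.|#  b30=1 t=1,i=5
  ###.#|.  b29=0 t=1,i=6
  ###..|.  b28=0 t=3,i=13
  ##.##|#  b27=1 t=1,i=0
  ##.#.|#  b26=1 t=1,i=7
  ##..#|.  b25=0 t=3,i=14
  ##...|#  b24=1 t=4,i=6
  #.###|.  b23=0 t=1,i=1
  #.##.|.  b22=0 t=1,i=14
  #.#.#|.  b21=0 t=0,i=7
  #.#..|.  b20=0 t=0,i=9
  #..##|#  b19=1 t=3,i=15
  #..#.|#  b18=1 t=0,i=15
  #...#|#  b17=1 t=0,i=11
  #....|#  b16=1 t=0,i=2
  .####|#  b15=1 t=1,i=2
  .###.|.  b14=0 t=1,i=11
  .##.#|#  b13=1 t=1,i=15
  .##..|.  b12=0 t=4,i=5
  .#.##|.  b11=0 t=1,i=9
  .#.#.|#  b10=1 t=0,i=6
  .#..#|#  b9=1 t=0,i=14
  .#...|#  b8=1 t=0,i=1
  ..###|#  b7=1 t=4,i=15
  ..##.|#  b6=1 t=3,i=0
  ..#.#|#  b5=1 t=0,i=5
  ..#..|.  b4=0 t=0,i=0
  ...##|#  b3=1 t=4,i=8
  ...#.|#  b2=1 t=0,i=4
  ....#|#  b1=1 t=0,i=3
  .....|.  b0=0 t=2,i=10
  bits 11001101000011111010011111101110 = 3440355310

3440355310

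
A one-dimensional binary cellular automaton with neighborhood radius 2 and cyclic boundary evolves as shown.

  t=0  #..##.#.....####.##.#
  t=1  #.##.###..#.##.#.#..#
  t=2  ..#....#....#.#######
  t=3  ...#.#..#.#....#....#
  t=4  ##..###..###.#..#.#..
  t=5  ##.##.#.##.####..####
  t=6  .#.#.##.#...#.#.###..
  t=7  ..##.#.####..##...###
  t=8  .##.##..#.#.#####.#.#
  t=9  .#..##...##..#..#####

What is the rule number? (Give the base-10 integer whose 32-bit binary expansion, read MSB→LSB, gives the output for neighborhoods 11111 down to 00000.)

897226690

  [31] ##### => .  t=2,i=16
  [30] ####. => .  t=0,i=14
  [29] ###.# => #  t=0,i=15
  [28] ###.. => #  t=1,i=7
  [27] ##.## => .  t=0,i=16
  [26] ##.#. => #  t=0,i=5
  [25] ##..# => .  t=0,i=1
  [24] ##... => #  t=6,i=19
  [23] #.### => .  t=1,i=5
  [22] #.##. => #  t=0,i=17
  [21] #.#.# => #  t=1,i=15
  [20] #.#.. => #  t=0,i=6
  [19] #..## => #  t=0,i=2
  [18] #..#. => .  t=1,i=9
  [17] #...# => #  t=3,i=1
  [16] #.... => .  t=0,i=8
  [15] .#### => #  t=0,i=13
  [14] .###. => .  t=1,i=6
  [13] .##.# => .  t=0,i=4
  [12] .##.. => #  t=0,i=0
  [11] .#.## => .  t=1,i=11
  [10] .#.#. => #  t=1,i=16
  [9] .#..# => #  t=1,i=18
  [8] .#... => #  t=0,i=7
  [7] ..### => #  t=0,i=12
  [6] ..##. => #  t=0,i=3
  [5] ..#.# => .  t=1,i=10
  [4] ..#.. => .  t=2,i=2
  [3] ...## => .  t=0,i=11
  [2] ...#. => .  t=2,i=6
  [1] ....# => #  t=0,i=10
  [0] ..... => .  t=0,i=9
  bits 00110101011110101001011111000010 = 897226690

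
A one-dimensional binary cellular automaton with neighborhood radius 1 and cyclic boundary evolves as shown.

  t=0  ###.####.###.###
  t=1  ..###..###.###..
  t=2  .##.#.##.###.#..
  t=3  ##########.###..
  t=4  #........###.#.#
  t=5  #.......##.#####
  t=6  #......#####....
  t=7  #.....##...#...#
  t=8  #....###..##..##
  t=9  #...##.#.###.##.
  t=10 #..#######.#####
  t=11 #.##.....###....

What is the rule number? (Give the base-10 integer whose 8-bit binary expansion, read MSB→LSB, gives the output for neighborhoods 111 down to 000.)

  ### -> .   bit 7 = 0  t=0,i=0
  ##. -> #   bit 6 = 1  t=0,i=2
  #.# -> #   bit 5 = 1  t=0,i=3
  #.. -> .   bit 4 = 0  t=1,i=5
  .## -> #   bit 3 = 1  t=0,i=4
  .#. -> #   bit 2 = 1  t=2,i=4
  ..# -> #   bit 1 = 1  t=1,i=1
  ... -> .   bit 0 = 0  t=1,i=0
  bits 01101110 = 110

110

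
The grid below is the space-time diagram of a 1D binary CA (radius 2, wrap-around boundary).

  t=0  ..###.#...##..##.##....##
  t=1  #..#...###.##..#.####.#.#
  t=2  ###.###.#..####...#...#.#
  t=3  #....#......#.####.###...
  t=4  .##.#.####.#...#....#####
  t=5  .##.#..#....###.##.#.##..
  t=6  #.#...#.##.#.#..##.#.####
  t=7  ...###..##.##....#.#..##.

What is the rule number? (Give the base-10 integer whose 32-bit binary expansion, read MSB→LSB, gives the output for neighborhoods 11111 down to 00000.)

  ##### -> #   bit 31 = 1  t=4,i=22
  ####. -> .   bit 30 = 0  t=1,i=19
  ###.# -> .   bit 29 = 0  t=0,i=4
  ###.. -> #   bit 28 = 1  t=2,i=14
  ##.## -> .   bit 27 = 0  t=0,i=16
  ##.#. -> .   bit 26 = 0  t=0,i=5
  ##..# -> #   bit 25 = 1  t=0,i=0
  ##... -> #   bit 24 = 1  t=0,i=19
  #.### -> .   bit 23 = 0  t=1,i=17
  #.##. -> #   bit 22 = 1  t=0,i=17
  #.#.# -> #   bit 21 = 1  t=1,i=22
  #.#.. -> .   bit 20 = 0  t=0,i=6
  #..## -> .   bit 19 = 0  t=0,i=1
  #..#. -> #   bit 18 = 1  t=1,i=2
  #...# -> #   bit 17 = 1  t=0,i=8
  #.... -> #   bit 16 = 1  t=0,i=20
  .#### -> #   bit 15 = 1  t=1,i=18
  .###. -> #   bit 14 = 1  t=0,i=3
  .##.# -> #   bit 13 = 1  t=0,i=15
  .##.. -> #   bit 12 = 1  t=0,i=11
  .#.## -> .   bit 11 = 0  t=1,i=16
  .#.#. -> #   bit 10 = 1  t=6,i=12
  .#..# -> .   bit 9 = 0  t=2,i=9
  .#... -> #   bit 8 = 1  t=0,i=7
  ..### -> .   bit 7 = 0  t=0,i=2
  ..##. -> .   bit 6 = 0  t=0,i=10
  ..#.# -> .   bit 5 = 0  t=1,i=15
  ..#.. -> .   bit 4 = 0  t=1,i=3
  ...## -> #   bit 3 = 1  t=0,i=9
  ...#. -> #   bit 2 = 1  t=2,i=17
  ....# -> .   bit 1 = 0  t=0,i=21
  ..... -> #   bit 0 = 1  t=3,i=8
  bits 10010011011001111111010100001101 = 2473063693

2473063693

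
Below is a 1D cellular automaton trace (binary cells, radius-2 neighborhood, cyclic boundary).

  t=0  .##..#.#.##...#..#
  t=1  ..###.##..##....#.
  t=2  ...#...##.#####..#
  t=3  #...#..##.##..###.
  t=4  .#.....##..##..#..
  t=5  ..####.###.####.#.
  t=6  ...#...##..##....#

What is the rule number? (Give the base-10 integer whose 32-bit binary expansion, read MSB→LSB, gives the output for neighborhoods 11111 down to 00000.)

329643331

  nb #####: next=.  (t=2,i=12, bit31=0)
  nb ####.: next=.  (t=2,i=13, bit30=0)
  nb ###.#: next=.  (t=1,i=4, bit29=0)
  nb ###..: next=#  (t=2,i=14, bit28=1)
  nb ##.##: next=.  (t=1,i=5, bit27=0)
  nb ##.#.: next=.  (t=3,i=17, bit26=0)
  nb ##..#: next=#  (t=0,i=3, bit25=1)
  nb ##...: next=#  (t=0,i=11, bit24=1)
  nb #.###: next=#  (t=2,i=10, bit23=1)
  nb #.##.: next=.  (t=0,i=1, bit22=0)
  nb #.#.#: next=#  (t=0,i=7, bit21=1)
  nb #.#..: next=.  (t=3,i=0, bit20=0)
  nb #..##: next=.  (t=1,i=9, bit19=0)
  nb #..#.: next=#  (t=0,i=4, bit18=1)
  nb #...#: next=.  (t=0,i=12, bit17=0)
  nb #....: next=#  (t=1,i=13, bit16=1)
  nb .####: next=#  (t=2,i=11, bit15=1)
  nb .###.: next=#  (t=1,i=3, bit14=1)
  nb .##.#: next=#  (t=2,i=8, bit13=1)
  nb .##..: next=#  (t=0,i=2, bit12=1)
  nb .#.##: next=.  (t=0,i=0, bit11=0)
  nb .#.#.: next=#  (t=0,i=6, bit10=1)
  nb .#..#: next=.  (t=0,i=15, bit9=0)
  nb .#...: next=#  (t=1,i=17, bit8=1)
  nb ..###: next=.  (t=1,i=2, bit7=0)
  nb ..##.: next=#  (t=1,i=10, bit6=1)
  nb ..#.#: next=.  (t=0,i=5, bit5=0)
  nb ..#..: next=.  (t=0,i=14, bit4=0)
  nb ...##: next=.  (t=1,i=1, bit3=0)
  nb ...#.: next=.  (t=0,i=13, bit2=0)
  nb ....#: next=#  (t=1,i=14, bit1=1)
  nb .....: next=#  (t=4,i=4, bit0=1)
  bits 00010011101001011111010101000011 = 329643331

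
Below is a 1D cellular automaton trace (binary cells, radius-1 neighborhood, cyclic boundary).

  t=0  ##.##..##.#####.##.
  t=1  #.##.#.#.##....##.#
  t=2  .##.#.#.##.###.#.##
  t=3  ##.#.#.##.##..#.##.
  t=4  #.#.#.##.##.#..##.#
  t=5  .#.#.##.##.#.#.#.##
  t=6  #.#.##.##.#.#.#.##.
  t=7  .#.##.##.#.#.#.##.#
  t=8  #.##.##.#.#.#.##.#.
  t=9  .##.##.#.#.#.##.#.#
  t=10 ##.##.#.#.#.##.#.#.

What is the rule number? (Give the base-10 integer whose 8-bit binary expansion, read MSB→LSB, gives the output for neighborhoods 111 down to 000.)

57

  nb ###: next=.  (t=0,i=11, bit7=0)
  nb ##.: next=.  (t=0,i=1, bit6=0)
  nb #.#: next=#  (t=0,i=2, bit5=1)
  nb #..: next=#  (t=0,i=5, bit4=1)
  nb .##: next=#  (t=0,i=0, bit3=1)
  nb .#.: next=.  (t=1,i=5, bit2=0)
  nb ..#: next=.  (t=0,i=6, bit1=0)
  nb ...: next=#  (t=1,i=12, bit0=1)
  bits 00111001 = 57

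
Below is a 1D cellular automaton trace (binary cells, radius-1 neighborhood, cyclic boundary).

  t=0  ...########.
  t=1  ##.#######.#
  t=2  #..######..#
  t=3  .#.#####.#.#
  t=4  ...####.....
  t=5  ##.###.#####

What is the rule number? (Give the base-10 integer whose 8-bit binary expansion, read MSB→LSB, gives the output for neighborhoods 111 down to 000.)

153

  ###|#  b7=1 t=0,i=4
  ##.|.  b6=0 t=0,i=10
  #.#|.  b5=0 t=1,i=2
  #..|#  b4=1 t=0,i=11
  .##|#  b3=1 t=0,i=3
  .#.|.  b2=0 t=3,i=1
  ..#|.  b1=0 t=0,i=2
  ...|#  b0=1 t=0,i=0
  bits 10011001 = 153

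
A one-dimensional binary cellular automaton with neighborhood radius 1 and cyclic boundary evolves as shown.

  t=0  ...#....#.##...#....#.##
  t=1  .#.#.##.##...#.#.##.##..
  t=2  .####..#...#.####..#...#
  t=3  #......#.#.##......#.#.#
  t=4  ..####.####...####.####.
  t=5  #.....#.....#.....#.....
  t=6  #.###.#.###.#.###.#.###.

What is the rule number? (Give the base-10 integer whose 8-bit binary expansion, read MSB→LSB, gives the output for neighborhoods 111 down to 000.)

37

  nb ###: next=.  (t=2,i=2, bit7=0)
  nb ##.: next=.  (t=0,i=11, bit6=0)
  nb #.#: next=#  (t=0,i=9, bit5=1)
  nb #..: next=.  (t=0,i=0, bit4=0)
  nb .##: next=.  (t=0,i=10, bit3=0)
  nb .#.: next=#  (t=0,i=3, bit2=1)
  nb ..#: next=.  (t=0,i=2, bit1=0)
  nb ...: next=#  (t=0,i=1, bit0=1)
  bits 00100101 = 37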